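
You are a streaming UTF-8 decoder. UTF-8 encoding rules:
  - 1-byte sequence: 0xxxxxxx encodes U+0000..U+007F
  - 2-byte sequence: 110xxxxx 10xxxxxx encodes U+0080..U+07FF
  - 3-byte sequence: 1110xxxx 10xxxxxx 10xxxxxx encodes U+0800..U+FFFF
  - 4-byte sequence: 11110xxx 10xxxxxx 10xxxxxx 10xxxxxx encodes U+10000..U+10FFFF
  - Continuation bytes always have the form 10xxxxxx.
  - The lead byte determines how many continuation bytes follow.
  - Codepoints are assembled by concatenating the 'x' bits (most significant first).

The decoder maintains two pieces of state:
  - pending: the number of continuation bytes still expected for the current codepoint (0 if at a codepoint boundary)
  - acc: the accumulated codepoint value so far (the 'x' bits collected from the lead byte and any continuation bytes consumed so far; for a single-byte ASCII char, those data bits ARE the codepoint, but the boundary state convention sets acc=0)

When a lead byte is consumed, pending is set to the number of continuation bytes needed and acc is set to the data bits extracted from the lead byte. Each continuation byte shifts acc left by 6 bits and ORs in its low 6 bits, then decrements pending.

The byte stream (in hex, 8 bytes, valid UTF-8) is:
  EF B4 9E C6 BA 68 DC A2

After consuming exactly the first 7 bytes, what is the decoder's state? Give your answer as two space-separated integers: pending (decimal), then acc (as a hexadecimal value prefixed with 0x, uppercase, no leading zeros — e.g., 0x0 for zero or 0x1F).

Byte[0]=EF: 3-byte lead. pending=2, acc=0xF
Byte[1]=B4: continuation. acc=(acc<<6)|0x34=0x3F4, pending=1
Byte[2]=9E: continuation. acc=(acc<<6)|0x1E=0xFD1E, pending=0
Byte[3]=C6: 2-byte lead. pending=1, acc=0x6
Byte[4]=BA: continuation. acc=(acc<<6)|0x3A=0x1BA, pending=0
Byte[5]=68: 1-byte. pending=0, acc=0x0
Byte[6]=DC: 2-byte lead. pending=1, acc=0x1C

Answer: 1 0x1C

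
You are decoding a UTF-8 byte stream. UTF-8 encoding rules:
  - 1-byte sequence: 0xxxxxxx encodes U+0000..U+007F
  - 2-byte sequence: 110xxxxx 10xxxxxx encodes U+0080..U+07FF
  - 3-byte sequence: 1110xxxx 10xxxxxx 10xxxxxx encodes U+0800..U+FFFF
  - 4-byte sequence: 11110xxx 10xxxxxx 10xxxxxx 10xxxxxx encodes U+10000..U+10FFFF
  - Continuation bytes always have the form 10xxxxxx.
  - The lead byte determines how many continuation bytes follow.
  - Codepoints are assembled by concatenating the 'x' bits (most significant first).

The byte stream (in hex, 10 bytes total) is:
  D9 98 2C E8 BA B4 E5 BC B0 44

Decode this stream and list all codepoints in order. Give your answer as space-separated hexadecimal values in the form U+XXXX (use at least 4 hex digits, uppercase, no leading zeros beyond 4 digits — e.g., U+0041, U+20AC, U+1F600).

Byte[0]=D9: 2-byte lead, need 1 cont bytes. acc=0x19
Byte[1]=98: continuation. acc=(acc<<6)|0x18=0x658
Completed: cp=U+0658 (starts at byte 0)
Byte[2]=2C: 1-byte ASCII. cp=U+002C
Byte[3]=E8: 3-byte lead, need 2 cont bytes. acc=0x8
Byte[4]=BA: continuation. acc=(acc<<6)|0x3A=0x23A
Byte[5]=B4: continuation. acc=(acc<<6)|0x34=0x8EB4
Completed: cp=U+8EB4 (starts at byte 3)
Byte[6]=E5: 3-byte lead, need 2 cont bytes. acc=0x5
Byte[7]=BC: continuation. acc=(acc<<6)|0x3C=0x17C
Byte[8]=B0: continuation. acc=(acc<<6)|0x30=0x5F30
Completed: cp=U+5F30 (starts at byte 6)
Byte[9]=44: 1-byte ASCII. cp=U+0044

Answer: U+0658 U+002C U+8EB4 U+5F30 U+0044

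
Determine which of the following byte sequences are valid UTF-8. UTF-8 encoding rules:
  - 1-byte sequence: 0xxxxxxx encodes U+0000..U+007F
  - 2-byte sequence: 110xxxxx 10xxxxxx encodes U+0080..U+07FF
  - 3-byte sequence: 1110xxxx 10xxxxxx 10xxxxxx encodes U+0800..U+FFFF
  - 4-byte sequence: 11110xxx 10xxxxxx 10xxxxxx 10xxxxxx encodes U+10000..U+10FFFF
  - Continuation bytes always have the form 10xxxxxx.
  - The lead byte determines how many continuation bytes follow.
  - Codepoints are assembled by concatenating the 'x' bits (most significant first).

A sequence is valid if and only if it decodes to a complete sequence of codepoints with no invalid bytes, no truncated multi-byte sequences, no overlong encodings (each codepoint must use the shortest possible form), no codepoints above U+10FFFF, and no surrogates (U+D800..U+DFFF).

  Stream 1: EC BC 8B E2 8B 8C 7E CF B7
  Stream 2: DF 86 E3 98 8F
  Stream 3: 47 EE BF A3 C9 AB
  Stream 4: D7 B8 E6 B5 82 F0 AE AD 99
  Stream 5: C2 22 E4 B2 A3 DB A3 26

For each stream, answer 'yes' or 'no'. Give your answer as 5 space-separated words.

Stream 1: decodes cleanly. VALID
Stream 2: decodes cleanly. VALID
Stream 3: decodes cleanly. VALID
Stream 4: decodes cleanly. VALID
Stream 5: error at byte offset 1. INVALID

Answer: yes yes yes yes no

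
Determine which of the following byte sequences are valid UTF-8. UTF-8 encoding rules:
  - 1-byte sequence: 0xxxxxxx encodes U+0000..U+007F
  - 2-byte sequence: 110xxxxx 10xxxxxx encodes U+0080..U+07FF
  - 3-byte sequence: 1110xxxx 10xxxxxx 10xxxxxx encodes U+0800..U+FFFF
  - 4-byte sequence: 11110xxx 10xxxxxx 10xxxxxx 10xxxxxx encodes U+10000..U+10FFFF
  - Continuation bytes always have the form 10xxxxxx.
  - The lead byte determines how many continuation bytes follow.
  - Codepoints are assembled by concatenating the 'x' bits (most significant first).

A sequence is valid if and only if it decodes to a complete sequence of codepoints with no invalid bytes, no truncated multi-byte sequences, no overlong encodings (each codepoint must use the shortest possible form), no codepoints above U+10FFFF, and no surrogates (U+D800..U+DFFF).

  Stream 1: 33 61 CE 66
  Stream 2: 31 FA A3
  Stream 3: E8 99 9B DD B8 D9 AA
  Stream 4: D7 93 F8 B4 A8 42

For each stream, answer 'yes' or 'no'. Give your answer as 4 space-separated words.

Stream 1: error at byte offset 3. INVALID
Stream 2: error at byte offset 1. INVALID
Stream 3: decodes cleanly. VALID
Stream 4: error at byte offset 2. INVALID

Answer: no no yes no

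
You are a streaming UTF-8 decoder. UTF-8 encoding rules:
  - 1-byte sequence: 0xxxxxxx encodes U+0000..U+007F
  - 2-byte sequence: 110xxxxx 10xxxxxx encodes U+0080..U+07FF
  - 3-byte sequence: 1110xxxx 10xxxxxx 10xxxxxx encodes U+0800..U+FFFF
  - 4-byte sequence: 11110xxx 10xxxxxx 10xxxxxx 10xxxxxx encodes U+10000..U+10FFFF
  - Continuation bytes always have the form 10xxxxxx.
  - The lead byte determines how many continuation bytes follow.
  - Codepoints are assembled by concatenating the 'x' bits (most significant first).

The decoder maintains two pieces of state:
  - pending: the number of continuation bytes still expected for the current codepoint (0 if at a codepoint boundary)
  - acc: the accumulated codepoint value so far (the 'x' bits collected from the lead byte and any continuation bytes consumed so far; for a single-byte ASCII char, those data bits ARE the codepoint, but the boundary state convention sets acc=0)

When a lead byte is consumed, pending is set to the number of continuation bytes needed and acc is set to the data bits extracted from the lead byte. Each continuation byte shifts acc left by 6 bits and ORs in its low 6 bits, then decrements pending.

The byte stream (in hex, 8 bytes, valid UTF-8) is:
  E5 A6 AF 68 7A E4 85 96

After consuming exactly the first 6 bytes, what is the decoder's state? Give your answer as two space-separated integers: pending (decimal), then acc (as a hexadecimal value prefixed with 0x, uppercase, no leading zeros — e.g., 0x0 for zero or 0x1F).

Answer: 2 0x4

Derivation:
Byte[0]=E5: 3-byte lead. pending=2, acc=0x5
Byte[1]=A6: continuation. acc=(acc<<6)|0x26=0x166, pending=1
Byte[2]=AF: continuation. acc=(acc<<6)|0x2F=0x59AF, pending=0
Byte[3]=68: 1-byte. pending=0, acc=0x0
Byte[4]=7A: 1-byte. pending=0, acc=0x0
Byte[5]=E4: 3-byte lead. pending=2, acc=0x4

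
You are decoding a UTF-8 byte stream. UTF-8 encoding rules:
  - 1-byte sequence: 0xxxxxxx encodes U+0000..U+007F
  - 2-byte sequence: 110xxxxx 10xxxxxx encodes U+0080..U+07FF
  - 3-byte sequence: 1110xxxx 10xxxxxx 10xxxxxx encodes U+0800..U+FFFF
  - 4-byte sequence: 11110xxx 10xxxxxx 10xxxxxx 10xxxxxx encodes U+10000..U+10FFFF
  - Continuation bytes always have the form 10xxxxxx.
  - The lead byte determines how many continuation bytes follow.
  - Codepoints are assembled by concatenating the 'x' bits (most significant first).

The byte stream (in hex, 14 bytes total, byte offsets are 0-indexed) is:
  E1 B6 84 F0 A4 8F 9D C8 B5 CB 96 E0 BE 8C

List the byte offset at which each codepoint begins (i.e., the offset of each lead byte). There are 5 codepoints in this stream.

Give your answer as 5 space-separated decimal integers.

Answer: 0 3 7 9 11

Derivation:
Byte[0]=E1: 3-byte lead, need 2 cont bytes. acc=0x1
Byte[1]=B6: continuation. acc=(acc<<6)|0x36=0x76
Byte[2]=84: continuation. acc=(acc<<6)|0x04=0x1D84
Completed: cp=U+1D84 (starts at byte 0)
Byte[3]=F0: 4-byte lead, need 3 cont bytes. acc=0x0
Byte[4]=A4: continuation. acc=(acc<<6)|0x24=0x24
Byte[5]=8F: continuation. acc=(acc<<6)|0x0F=0x90F
Byte[6]=9D: continuation. acc=(acc<<6)|0x1D=0x243DD
Completed: cp=U+243DD (starts at byte 3)
Byte[7]=C8: 2-byte lead, need 1 cont bytes. acc=0x8
Byte[8]=B5: continuation. acc=(acc<<6)|0x35=0x235
Completed: cp=U+0235 (starts at byte 7)
Byte[9]=CB: 2-byte lead, need 1 cont bytes. acc=0xB
Byte[10]=96: continuation. acc=(acc<<6)|0x16=0x2D6
Completed: cp=U+02D6 (starts at byte 9)
Byte[11]=E0: 3-byte lead, need 2 cont bytes. acc=0x0
Byte[12]=BE: continuation. acc=(acc<<6)|0x3E=0x3E
Byte[13]=8C: continuation. acc=(acc<<6)|0x0C=0xF8C
Completed: cp=U+0F8C (starts at byte 11)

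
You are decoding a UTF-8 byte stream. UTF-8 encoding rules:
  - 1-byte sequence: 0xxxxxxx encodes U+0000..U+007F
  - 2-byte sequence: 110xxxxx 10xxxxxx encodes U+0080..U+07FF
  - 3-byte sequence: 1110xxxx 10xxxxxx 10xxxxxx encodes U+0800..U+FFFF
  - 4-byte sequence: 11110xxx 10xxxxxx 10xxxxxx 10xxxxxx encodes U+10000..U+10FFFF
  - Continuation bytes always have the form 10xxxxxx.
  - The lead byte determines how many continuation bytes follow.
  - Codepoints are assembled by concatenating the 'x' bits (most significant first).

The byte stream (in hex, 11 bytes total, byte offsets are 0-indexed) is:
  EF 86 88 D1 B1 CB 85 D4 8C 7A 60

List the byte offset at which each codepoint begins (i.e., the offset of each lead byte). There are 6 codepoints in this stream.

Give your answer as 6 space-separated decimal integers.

Byte[0]=EF: 3-byte lead, need 2 cont bytes. acc=0xF
Byte[1]=86: continuation. acc=(acc<<6)|0x06=0x3C6
Byte[2]=88: continuation. acc=(acc<<6)|0x08=0xF188
Completed: cp=U+F188 (starts at byte 0)
Byte[3]=D1: 2-byte lead, need 1 cont bytes. acc=0x11
Byte[4]=B1: continuation. acc=(acc<<6)|0x31=0x471
Completed: cp=U+0471 (starts at byte 3)
Byte[5]=CB: 2-byte lead, need 1 cont bytes. acc=0xB
Byte[6]=85: continuation. acc=(acc<<6)|0x05=0x2C5
Completed: cp=U+02C5 (starts at byte 5)
Byte[7]=D4: 2-byte lead, need 1 cont bytes. acc=0x14
Byte[8]=8C: continuation. acc=(acc<<6)|0x0C=0x50C
Completed: cp=U+050C (starts at byte 7)
Byte[9]=7A: 1-byte ASCII. cp=U+007A
Byte[10]=60: 1-byte ASCII. cp=U+0060

Answer: 0 3 5 7 9 10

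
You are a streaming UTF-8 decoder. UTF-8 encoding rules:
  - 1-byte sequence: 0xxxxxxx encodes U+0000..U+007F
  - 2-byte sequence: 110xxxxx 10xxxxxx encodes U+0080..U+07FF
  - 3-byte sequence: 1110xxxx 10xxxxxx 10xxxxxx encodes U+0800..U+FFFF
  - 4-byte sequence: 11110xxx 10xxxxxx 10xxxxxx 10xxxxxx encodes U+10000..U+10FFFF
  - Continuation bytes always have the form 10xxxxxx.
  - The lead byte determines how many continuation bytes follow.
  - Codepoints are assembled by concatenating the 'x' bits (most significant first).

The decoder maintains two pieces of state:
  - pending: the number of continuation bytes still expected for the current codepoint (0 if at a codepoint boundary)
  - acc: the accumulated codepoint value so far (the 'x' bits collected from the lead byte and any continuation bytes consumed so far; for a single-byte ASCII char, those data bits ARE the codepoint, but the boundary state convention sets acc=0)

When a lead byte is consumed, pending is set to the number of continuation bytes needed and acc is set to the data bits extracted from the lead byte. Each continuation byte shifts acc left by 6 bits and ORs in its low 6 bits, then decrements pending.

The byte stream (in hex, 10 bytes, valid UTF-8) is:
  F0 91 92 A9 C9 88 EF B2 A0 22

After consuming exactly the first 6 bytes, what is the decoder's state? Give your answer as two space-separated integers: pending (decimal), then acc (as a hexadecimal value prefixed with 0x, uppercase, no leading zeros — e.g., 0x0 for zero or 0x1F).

Answer: 0 0x248

Derivation:
Byte[0]=F0: 4-byte lead. pending=3, acc=0x0
Byte[1]=91: continuation. acc=(acc<<6)|0x11=0x11, pending=2
Byte[2]=92: continuation. acc=(acc<<6)|0x12=0x452, pending=1
Byte[3]=A9: continuation. acc=(acc<<6)|0x29=0x114A9, pending=0
Byte[4]=C9: 2-byte lead. pending=1, acc=0x9
Byte[5]=88: continuation. acc=(acc<<6)|0x08=0x248, pending=0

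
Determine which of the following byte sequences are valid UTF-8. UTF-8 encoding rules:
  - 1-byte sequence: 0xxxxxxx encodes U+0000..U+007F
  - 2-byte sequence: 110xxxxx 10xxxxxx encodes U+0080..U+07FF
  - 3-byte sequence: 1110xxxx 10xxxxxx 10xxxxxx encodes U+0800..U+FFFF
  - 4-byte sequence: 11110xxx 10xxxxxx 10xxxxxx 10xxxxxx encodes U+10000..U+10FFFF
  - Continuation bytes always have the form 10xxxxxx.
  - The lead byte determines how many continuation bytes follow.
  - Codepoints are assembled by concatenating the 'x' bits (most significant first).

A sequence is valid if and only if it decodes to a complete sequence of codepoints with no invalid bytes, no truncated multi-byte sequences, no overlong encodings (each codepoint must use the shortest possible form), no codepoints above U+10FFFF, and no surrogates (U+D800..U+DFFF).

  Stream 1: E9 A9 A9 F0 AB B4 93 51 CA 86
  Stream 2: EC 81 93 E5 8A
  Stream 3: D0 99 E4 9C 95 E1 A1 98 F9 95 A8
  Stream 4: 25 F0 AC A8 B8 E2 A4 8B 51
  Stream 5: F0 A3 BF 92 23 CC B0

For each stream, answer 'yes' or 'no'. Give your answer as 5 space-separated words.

Answer: yes no no yes yes

Derivation:
Stream 1: decodes cleanly. VALID
Stream 2: error at byte offset 5. INVALID
Stream 3: error at byte offset 8. INVALID
Stream 4: decodes cleanly. VALID
Stream 5: decodes cleanly. VALID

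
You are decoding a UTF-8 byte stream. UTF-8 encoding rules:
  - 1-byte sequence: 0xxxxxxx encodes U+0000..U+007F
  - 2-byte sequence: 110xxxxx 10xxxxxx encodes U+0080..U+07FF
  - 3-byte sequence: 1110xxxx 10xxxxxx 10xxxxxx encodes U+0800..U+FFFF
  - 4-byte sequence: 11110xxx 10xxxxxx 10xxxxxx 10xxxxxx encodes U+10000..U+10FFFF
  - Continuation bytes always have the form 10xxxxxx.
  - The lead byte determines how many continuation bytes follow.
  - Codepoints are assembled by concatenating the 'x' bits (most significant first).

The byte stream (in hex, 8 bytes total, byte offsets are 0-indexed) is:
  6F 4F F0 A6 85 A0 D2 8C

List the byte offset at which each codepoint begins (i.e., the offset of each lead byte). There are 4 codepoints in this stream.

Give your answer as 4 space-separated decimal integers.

Answer: 0 1 2 6

Derivation:
Byte[0]=6F: 1-byte ASCII. cp=U+006F
Byte[1]=4F: 1-byte ASCII. cp=U+004F
Byte[2]=F0: 4-byte lead, need 3 cont bytes. acc=0x0
Byte[3]=A6: continuation. acc=(acc<<6)|0x26=0x26
Byte[4]=85: continuation. acc=(acc<<6)|0x05=0x985
Byte[5]=A0: continuation. acc=(acc<<6)|0x20=0x26160
Completed: cp=U+26160 (starts at byte 2)
Byte[6]=D2: 2-byte lead, need 1 cont bytes. acc=0x12
Byte[7]=8C: continuation. acc=(acc<<6)|0x0C=0x48C
Completed: cp=U+048C (starts at byte 6)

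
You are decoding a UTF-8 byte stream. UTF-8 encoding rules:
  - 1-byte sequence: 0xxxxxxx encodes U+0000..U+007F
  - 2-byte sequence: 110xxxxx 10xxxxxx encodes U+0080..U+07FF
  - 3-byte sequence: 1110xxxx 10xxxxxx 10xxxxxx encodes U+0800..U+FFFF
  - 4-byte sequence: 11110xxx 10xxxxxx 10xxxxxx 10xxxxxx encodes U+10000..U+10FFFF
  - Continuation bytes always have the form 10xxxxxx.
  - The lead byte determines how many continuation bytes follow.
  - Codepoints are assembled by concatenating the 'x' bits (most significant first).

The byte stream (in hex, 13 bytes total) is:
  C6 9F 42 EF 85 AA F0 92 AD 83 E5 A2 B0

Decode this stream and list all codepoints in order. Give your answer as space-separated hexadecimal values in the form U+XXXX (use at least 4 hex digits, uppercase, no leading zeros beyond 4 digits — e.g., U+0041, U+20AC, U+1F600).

Answer: U+019F U+0042 U+F16A U+12B43 U+58B0

Derivation:
Byte[0]=C6: 2-byte lead, need 1 cont bytes. acc=0x6
Byte[1]=9F: continuation. acc=(acc<<6)|0x1F=0x19F
Completed: cp=U+019F (starts at byte 0)
Byte[2]=42: 1-byte ASCII. cp=U+0042
Byte[3]=EF: 3-byte lead, need 2 cont bytes. acc=0xF
Byte[4]=85: continuation. acc=(acc<<6)|0x05=0x3C5
Byte[5]=AA: continuation. acc=(acc<<6)|0x2A=0xF16A
Completed: cp=U+F16A (starts at byte 3)
Byte[6]=F0: 4-byte lead, need 3 cont bytes. acc=0x0
Byte[7]=92: continuation. acc=(acc<<6)|0x12=0x12
Byte[8]=AD: continuation. acc=(acc<<6)|0x2D=0x4AD
Byte[9]=83: continuation. acc=(acc<<6)|0x03=0x12B43
Completed: cp=U+12B43 (starts at byte 6)
Byte[10]=E5: 3-byte lead, need 2 cont bytes. acc=0x5
Byte[11]=A2: continuation. acc=(acc<<6)|0x22=0x162
Byte[12]=B0: continuation. acc=(acc<<6)|0x30=0x58B0
Completed: cp=U+58B0 (starts at byte 10)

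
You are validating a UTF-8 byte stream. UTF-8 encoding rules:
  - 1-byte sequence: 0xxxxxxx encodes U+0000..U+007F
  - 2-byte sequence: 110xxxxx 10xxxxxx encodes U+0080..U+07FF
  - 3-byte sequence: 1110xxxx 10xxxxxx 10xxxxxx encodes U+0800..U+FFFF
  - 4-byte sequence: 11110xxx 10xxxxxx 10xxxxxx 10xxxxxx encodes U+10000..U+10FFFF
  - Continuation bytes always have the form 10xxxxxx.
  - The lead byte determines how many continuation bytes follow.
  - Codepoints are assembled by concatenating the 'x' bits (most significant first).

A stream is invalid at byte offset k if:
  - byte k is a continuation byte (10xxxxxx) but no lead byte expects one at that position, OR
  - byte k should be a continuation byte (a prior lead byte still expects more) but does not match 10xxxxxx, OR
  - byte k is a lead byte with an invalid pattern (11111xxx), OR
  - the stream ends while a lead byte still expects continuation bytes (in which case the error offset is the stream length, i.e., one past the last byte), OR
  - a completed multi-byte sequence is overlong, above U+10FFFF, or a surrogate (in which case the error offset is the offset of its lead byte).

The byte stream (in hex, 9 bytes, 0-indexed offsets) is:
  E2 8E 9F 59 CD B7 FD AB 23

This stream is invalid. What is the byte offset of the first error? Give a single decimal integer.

Answer: 6

Derivation:
Byte[0]=E2: 3-byte lead, need 2 cont bytes. acc=0x2
Byte[1]=8E: continuation. acc=(acc<<6)|0x0E=0x8E
Byte[2]=9F: continuation. acc=(acc<<6)|0x1F=0x239F
Completed: cp=U+239F (starts at byte 0)
Byte[3]=59: 1-byte ASCII. cp=U+0059
Byte[4]=CD: 2-byte lead, need 1 cont bytes. acc=0xD
Byte[5]=B7: continuation. acc=(acc<<6)|0x37=0x377
Completed: cp=U+0377 (starts at byte 4)
Byte[6]=FD: INVALID lead byte (not 0xxx/110x/1110/11110)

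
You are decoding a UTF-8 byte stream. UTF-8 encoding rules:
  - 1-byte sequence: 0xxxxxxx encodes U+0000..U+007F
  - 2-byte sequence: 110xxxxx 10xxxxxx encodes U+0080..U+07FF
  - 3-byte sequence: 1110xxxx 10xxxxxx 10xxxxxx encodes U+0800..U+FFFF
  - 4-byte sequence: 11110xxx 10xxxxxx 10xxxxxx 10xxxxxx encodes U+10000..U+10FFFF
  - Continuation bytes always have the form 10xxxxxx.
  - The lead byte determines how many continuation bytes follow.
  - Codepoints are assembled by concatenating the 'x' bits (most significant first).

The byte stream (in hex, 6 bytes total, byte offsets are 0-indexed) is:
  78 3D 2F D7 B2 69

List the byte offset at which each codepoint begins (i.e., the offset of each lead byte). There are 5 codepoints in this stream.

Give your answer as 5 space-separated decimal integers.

Answer: 0 1 2 3 5

Derivation:
Byte[0]=78: 1-byte ASCII. cp=U+0078
Byte[1]=3D: 1-byte ASCII. cp=U+003D
Byte[2]=2F: 1-byte ASCII. cp=U+002F
Byte[3]=D7: 2-byte lead, need 1 cont bytes. acc=0x17
Byte[4]=B2: continuation. acc=(acc<<6)|0x32=0x5F2
Completed: cp=U+05F2 (starts at byte 3)
Byte[5]=69: 1-byte ASCII. cp=U+0069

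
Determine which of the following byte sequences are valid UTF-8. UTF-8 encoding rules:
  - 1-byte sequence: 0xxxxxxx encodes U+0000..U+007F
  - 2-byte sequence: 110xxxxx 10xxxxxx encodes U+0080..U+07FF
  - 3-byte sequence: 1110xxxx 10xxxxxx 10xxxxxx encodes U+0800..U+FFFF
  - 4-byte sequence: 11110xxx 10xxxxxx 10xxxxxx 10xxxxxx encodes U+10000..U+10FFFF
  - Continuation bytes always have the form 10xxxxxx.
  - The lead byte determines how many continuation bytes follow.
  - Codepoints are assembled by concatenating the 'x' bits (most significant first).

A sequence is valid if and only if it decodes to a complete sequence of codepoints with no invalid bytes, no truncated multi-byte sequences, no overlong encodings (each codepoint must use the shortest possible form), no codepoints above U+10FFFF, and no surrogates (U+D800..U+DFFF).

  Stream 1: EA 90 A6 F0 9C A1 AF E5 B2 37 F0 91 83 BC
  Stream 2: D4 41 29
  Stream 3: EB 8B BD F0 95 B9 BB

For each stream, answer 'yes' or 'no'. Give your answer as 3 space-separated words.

Stream 1: error at byte offset 9. INVALID
Stream 2: error at byte offset 1. INVALID
Stream 3: decodes cleanly. VALID

Answer: no no yes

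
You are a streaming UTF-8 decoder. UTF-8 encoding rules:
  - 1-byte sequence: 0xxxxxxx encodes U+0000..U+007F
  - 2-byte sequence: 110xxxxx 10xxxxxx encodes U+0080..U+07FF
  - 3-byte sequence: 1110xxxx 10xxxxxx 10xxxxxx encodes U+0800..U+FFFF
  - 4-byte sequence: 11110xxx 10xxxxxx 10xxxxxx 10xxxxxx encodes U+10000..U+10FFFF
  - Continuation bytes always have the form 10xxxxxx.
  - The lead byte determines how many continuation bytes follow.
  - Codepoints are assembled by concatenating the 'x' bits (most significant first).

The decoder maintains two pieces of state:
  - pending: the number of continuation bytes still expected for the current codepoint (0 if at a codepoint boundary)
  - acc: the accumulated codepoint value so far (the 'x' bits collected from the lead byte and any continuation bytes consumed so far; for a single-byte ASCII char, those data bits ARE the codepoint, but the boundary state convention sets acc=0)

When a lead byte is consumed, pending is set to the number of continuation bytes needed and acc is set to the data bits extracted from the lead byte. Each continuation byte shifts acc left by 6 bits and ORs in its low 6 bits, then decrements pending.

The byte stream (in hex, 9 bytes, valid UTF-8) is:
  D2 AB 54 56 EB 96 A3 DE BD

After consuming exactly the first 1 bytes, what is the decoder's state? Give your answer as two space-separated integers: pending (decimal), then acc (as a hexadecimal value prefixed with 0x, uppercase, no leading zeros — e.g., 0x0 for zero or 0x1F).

Byte[0]=D2: 2-byte lead. pending=1, acc=0x12

Answer: 1 0x12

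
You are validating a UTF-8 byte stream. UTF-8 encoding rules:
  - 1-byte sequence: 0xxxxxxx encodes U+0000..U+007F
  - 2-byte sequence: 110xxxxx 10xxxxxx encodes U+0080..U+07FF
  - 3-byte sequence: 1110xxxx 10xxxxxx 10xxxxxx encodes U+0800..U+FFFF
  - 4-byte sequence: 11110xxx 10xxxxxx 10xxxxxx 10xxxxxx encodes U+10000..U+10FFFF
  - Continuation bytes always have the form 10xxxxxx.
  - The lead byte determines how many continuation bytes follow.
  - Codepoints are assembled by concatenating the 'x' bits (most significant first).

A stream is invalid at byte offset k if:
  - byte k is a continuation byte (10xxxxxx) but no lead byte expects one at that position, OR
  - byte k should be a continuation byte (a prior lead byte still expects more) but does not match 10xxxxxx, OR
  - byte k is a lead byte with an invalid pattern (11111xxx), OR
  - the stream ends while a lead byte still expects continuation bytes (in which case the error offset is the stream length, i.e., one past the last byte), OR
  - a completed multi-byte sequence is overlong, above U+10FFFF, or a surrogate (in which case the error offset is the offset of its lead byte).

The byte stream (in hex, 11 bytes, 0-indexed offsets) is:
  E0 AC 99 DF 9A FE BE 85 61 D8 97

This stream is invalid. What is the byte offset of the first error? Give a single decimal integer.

Answer: 5

Derivation:
Byte[0]=E0: 3-byte lead, need 2 cont bytes. acc=0x0
Byte[1]=AC: continuation. acc=(acc<<6)|0x2C=0x2C
Byte[2]=99: continuation. acc=(acc<<6)|0x19=0xB19
Completed: cp=U+0B19 (starts at byte 0)
Byte[3]=DF: 2-byte lead, need 1 cont bytes. acc=0x1F
Byte[4]=9A: continuation. acc=(acc<<6)|0x1A=0x7DA
Completed: cp=U+07DA (starts at byte 3)
Byte[5]=FE: INVALID lead byte (not 0xxx/110x/1110/11110)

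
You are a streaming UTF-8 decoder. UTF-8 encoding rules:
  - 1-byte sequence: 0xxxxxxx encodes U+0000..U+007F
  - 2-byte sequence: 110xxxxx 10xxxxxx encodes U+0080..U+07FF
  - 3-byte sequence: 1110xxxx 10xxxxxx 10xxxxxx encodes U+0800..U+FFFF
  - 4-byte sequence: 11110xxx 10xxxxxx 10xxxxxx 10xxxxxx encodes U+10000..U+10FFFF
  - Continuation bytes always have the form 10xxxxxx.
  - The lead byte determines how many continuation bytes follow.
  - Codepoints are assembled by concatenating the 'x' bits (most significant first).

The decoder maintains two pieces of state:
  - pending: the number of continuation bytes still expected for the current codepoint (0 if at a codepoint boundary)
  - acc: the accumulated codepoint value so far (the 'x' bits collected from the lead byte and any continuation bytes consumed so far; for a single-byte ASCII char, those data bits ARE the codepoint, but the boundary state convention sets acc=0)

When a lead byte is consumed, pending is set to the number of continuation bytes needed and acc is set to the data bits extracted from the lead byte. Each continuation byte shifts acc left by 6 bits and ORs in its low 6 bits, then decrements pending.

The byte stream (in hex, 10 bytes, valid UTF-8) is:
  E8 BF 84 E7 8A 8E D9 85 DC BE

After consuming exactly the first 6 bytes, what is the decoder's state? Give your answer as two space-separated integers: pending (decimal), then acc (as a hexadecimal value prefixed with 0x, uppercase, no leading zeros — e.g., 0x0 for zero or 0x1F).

Answer: 0 0x728E

Derivation:
Byte[0]=E8: 3-byte lead. pending=2, acc=0x8
Byte[1]=BF: continuation. acc=(acc<<6)|0x3F=0x23F, pending=1
Byte[2]=84: continuation. acc=(acc<<6)|0x04=0x8FC4, pending=0
Byte[3]=E7: 3-byte lead. pending=2, acc=0x7
Byte[4]=8A: continuation. acc=(acc<<6)|0x0A=0x1CA, pending=1
Byte[5]=8E: continuation. acc=(acc<<6)|0x0E=0x728E, pending=0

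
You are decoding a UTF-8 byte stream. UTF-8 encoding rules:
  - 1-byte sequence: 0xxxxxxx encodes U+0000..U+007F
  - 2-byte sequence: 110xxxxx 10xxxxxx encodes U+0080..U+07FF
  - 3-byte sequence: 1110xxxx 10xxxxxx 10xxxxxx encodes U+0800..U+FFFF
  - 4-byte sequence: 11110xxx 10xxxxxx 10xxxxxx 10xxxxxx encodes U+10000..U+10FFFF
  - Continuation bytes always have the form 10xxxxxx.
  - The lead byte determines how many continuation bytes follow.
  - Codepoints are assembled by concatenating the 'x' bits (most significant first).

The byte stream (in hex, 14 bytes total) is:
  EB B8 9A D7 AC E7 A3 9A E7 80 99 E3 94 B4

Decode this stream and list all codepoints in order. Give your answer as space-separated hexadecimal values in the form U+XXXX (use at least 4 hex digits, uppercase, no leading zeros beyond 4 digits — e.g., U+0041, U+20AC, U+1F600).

Byte[0]=EB: 3-byte lead, need 2 cont bytes. acc=0xB
Byte[1]=B8: continuation. acc=(acc<<6)|0x38=0x2F8
Byte[2]=9A: continuation. acc=(acc<<6)|0x1A=0xBE1A
Completed: cp=U+BE1A (starts at byte 0)
Byte[3]=D7: 2-byte lead, need 1 cont bytes. acc=0x17
Byte[4]=AC: continuation. acc=(acc<<6)|0x2C=0x5EC
Completed: cp=U+05EC (starts at byte 3)
Byte[5]=E7: 3-byte lead, need 2 cont bytes. acc=0x7
Byte[6]=A3: continuation. acc=(acc<<6)|0x23=0x1E3
Byte[7]=9A: continuation. acc=(acc<<6)|0x1A=0x78DA
Completed: cp=U+78DA (starts at byte 5)
Byte[8]=E7: 3-byte lead, need 2 cont bytes. acc=0x7
Byte[9]=80: continuation. acc=(acc<<6)|0x00=0x1C0
Byte[10]=99: continuation. acc=(acc<<6)|0x19=0x7019
Completed: cp=U+7019 (starts at byte 8)
Byte[11]=E3: 3-byte lead, need 2 cont bytes. acc=0x3
Byte[12]=94: continuation. acc=(acc<<6)|0x14=0xD4
Byte[13]=B4: continuation. acc=(acc<<6)|0x34=0x3534
Completed: cp=U+3534 (starts at byte 11)

Answer: U+BE1A U+05EC U+78DA U+7019 U+3534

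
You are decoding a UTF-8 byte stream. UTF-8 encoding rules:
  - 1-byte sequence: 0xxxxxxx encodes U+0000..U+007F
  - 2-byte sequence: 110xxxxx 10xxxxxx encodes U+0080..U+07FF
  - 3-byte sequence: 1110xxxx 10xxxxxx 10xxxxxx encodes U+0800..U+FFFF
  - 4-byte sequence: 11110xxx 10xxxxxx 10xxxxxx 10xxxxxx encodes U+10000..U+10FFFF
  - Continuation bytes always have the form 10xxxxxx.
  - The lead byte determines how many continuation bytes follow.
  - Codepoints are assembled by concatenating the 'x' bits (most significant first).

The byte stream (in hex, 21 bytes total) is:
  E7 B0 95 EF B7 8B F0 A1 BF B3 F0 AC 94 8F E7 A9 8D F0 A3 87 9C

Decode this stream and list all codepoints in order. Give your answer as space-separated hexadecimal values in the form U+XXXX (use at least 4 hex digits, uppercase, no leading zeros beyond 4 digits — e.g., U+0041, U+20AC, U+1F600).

Byte[0]=E7: 3-byte lead, need 2 cont bytes. acc=0x7
Byte[1]=B0: continuation. acc=(acc<<6)|0x30=0x1F0
Byte[2]=95: continuation. acc=(acc<<6)|0x15=0x7C15
Completed: cp=U+7C15 (starts at byte 0)
Byte[3]=EF: 3-byte lead, need 2 cont bytes. acc=0xF
Byte[4]=B7: continuation. acc=(acc<<6)|0x37=0x3F7
Byte[5]=8B: continuation. acc=(acc<<6)|0x0B=0xFDCB
Completed: cp=U+FDCB (starts at byte 3)
Byte[6]=F0: 4-byte lead, need 3 cont bytes. acc=0x0
Byte[7]=A1: continuation. acc=(acc<<6)|0x21=0x21
Byte[8]=BF: continuation. acc=(acc<<6)|0x3F=0x87F
Byte[9]=B3: continuation. acc=(acc<<6)|0x33=0x21FF3
Completed: cp=U+21FF3 (starts at byte 6)
Byte[10]=F0: 4-byte lead, need 3 cont bytes. acc=0x0
Byte[11]=AC: continuation. acc=(acc<<6)|0x2C=0x2C
Byte[12]=94: continuation. acc=(acc<<6)|0x14=0xB14
Byte[13]=8F: continuation. acc=(acc<<6)|0x0F=0x2C50F
Completed: cp=U+2C50F (starts at byte 10)
Byte[14]=E7: 3-byte lead, need 2 cont bytes. acc=0x7
Byte[15]=A9: continuation. acc=(acc<<6)|0x29=0x1E9
Byte[16]=8D: continuation. acc=(acc<<6)|0x0D=0x7A4D
Completed: cp=U+7A4D (starts at byte 14)
Byte[17]=F0: 4-byte lead, need 3 cont bytes. acc=0x0
Byte[18]=A3: continuation. acc=(acc<<6)|0x23=0x23
Byte[19]=87: continuation. acc=(acc<<6)|0x07=0x8C7
Byte[20]=9C: continuation. acc=(acc<<6)|0x1C=0x231DC
Completed: cp=U+231DC (starts at byte 17)

Answer: U+7C15 U+FDCB U+21FF3 U+2C50F U+7A4D U+231DC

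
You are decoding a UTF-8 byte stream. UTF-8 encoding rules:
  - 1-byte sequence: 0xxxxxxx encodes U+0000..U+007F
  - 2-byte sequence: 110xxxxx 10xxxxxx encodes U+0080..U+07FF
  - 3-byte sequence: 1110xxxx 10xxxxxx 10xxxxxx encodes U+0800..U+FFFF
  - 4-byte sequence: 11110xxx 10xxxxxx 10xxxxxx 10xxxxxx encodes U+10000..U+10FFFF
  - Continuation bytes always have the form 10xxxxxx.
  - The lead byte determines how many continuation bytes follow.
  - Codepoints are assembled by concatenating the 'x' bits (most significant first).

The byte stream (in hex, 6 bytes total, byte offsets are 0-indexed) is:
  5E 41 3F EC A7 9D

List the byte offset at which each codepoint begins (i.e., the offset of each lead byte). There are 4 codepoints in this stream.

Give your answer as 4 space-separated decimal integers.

Byte[0]=5E: 1-byte ASCII. cp=U+005E
Byte[1]=41: 1-byte ASCII. cp=U+0041
Byte[2]=3F: 1-byte ASCII. cp=U+003F
Byte[3]=EC: 3-byte lead, need 2 cont bytes. acc=0xC
Byte[4]=A7: continuation. acc=(acc<<6)|0x27=0x327
Byte[5]=9D: continuation. acc=(acc<<6)|0x1D=0xC9DD
Completed: cp=U+C9DD (starts at byte 3)

Answer: 0 1 2 3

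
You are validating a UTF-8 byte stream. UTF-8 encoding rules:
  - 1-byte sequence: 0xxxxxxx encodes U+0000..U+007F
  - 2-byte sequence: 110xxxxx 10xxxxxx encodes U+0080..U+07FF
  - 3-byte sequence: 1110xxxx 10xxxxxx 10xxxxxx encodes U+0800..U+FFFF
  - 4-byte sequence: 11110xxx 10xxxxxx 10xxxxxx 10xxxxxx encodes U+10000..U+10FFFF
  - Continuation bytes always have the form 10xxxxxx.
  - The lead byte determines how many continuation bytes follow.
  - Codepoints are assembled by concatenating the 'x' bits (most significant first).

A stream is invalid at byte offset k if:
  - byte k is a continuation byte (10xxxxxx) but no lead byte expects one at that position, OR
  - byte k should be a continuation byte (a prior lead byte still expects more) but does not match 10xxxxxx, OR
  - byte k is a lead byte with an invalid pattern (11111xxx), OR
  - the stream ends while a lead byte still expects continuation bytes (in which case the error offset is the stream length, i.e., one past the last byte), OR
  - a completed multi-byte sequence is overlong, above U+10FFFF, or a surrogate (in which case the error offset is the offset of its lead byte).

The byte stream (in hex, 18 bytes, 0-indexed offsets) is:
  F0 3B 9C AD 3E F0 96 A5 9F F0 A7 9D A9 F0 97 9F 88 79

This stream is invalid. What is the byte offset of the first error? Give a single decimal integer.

Answer: 1

Derivation:
Byte[0]=F0: 4-byte lead, need 3 cont bytes. acc=0x0
Byte[1]=3B: expected 10xxxxxx continuation. INVALID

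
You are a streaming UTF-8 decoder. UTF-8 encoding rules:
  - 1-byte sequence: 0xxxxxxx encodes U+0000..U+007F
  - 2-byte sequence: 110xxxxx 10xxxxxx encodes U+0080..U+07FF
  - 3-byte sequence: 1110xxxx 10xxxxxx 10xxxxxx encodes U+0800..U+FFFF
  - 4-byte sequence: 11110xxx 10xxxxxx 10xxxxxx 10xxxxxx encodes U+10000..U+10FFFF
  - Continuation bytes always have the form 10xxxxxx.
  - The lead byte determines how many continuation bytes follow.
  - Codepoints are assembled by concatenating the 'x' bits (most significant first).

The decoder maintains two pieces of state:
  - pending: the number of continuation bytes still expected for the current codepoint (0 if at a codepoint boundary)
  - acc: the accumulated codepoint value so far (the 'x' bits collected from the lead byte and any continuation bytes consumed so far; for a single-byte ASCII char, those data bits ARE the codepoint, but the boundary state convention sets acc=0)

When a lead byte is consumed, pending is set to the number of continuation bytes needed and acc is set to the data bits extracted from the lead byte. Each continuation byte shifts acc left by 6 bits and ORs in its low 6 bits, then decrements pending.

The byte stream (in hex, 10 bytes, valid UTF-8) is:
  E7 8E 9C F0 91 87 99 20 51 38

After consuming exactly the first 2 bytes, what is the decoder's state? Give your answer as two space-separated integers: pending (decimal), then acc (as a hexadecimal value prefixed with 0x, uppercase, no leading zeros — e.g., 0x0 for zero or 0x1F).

Byte[0]=E7: 3-byte lead. pending=2, acc=0x7
Byte[1]=8E: continuation. acc=(acc<<6)|0x0E=0x1CE, pending=1

Answer: 1 0x1CE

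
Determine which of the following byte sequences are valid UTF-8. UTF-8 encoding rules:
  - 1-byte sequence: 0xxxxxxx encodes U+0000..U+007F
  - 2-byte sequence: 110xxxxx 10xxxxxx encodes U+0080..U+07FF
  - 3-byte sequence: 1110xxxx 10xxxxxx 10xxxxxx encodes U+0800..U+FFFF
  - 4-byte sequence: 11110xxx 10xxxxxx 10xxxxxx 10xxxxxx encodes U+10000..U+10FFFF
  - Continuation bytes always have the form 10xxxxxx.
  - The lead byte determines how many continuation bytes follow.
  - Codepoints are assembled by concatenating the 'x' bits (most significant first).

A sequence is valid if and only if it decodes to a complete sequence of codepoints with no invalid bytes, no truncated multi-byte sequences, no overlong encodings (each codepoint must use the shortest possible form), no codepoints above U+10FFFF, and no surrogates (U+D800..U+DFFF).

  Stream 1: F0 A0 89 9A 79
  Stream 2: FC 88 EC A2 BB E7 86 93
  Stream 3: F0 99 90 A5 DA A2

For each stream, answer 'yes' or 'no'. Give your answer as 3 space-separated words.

Stream 1: decodes cleanly. VALID
Stream 2: error at byte offset 0. INVALID
Stream 3: decodes cleanly. VALID

Answer: yes no yes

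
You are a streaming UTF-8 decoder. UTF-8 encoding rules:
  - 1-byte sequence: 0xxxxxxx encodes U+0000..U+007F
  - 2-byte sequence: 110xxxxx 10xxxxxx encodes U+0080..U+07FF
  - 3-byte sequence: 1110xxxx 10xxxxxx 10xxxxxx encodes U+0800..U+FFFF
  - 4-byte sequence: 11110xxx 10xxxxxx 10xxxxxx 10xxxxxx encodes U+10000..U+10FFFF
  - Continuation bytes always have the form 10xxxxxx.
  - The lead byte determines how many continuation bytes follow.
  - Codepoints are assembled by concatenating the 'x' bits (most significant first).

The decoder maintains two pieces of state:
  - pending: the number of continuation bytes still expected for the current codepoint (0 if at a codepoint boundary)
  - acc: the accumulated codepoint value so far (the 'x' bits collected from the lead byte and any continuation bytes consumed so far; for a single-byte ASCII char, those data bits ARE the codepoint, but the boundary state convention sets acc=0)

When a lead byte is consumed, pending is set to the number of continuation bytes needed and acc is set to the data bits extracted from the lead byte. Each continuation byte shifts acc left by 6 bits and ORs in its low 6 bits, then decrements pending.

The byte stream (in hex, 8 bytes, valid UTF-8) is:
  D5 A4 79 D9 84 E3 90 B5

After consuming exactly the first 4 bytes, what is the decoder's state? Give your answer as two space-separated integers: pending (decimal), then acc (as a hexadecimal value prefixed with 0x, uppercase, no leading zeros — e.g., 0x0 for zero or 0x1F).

Byte[0]=D5: 2-byte lead. pending=1, acc=0x15
Byte[1]=A4: continuation. acc=(acc<<6)|0x24=0x564, pending=0
Byte[2]=79: 1-byte. pending=0, acc=0x0
Byte[3]=D9: 2-byte lead. pending=1, acc=0x19

Answer: 1 0x19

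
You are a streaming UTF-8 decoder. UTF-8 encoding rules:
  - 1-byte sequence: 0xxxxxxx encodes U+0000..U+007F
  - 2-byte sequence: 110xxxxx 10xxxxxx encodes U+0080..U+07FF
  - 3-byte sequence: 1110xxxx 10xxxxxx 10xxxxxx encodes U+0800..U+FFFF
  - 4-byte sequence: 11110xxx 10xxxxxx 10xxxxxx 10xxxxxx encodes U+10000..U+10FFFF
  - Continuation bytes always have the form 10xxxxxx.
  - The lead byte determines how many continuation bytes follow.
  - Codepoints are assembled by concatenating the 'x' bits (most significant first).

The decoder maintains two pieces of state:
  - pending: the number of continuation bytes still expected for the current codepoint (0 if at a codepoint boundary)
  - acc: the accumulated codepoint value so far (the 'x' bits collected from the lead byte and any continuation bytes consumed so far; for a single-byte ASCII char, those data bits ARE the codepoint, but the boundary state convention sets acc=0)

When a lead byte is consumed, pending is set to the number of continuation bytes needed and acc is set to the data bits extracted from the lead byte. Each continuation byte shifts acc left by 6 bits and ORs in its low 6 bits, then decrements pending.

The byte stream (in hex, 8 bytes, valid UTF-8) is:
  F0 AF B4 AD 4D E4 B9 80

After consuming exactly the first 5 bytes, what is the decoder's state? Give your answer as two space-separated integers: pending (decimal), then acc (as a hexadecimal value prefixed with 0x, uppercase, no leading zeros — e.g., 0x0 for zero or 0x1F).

Byte[0]=F0: 4-byte lead. pending=3, acc=0x0
Byte[1]=AF: continuation. acc=(acc<<6)|0x2F=0x2F, pending=2
Byte[2]=B4: continuation. acc=(acc<<6)|0x34=0xBF4, pending=1
Byte[3]=AD: continuation. acc=(acc<<6)|0x2D=0x2FD2D, pending=0
Byte[4]=4D: 1-byte. pending=0, acc=0x0

Answer: 0 0x0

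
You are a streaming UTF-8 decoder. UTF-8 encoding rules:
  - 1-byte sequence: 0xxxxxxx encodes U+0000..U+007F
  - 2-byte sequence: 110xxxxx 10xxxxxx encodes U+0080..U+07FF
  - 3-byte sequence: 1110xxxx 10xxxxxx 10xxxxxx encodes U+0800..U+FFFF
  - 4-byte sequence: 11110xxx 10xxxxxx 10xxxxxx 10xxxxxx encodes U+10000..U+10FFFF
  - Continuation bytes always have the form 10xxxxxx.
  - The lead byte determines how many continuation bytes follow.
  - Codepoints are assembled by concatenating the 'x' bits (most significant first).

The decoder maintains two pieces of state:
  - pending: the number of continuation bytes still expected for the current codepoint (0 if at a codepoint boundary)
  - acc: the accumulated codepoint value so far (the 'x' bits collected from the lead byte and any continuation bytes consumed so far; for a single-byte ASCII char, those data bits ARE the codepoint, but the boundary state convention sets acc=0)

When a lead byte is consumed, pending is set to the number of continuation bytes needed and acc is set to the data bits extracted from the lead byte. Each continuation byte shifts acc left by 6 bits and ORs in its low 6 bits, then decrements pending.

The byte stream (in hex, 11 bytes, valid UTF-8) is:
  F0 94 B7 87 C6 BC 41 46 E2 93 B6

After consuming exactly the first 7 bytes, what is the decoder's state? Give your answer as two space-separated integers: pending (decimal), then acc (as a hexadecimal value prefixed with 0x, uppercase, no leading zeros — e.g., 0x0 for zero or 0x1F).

Answer: 0 0x0

Derivation:
Byte[0]=F0: 4-byte lead. pending=3, acc=0x0
Byte[1]=94: continuation. acc=(acc<<6)|0x14=0x14, pending=2
Byte[2]=B7: continuation. acc=(acc<<6)|0x37=0x537, pending=1
Byte[3]=87: continuation. acc=(acc<<6)|0x07=0x14DC7, pending=0
Byte[4]=C6: 2-byte lead. pending=1, acc=0x6
Byte[5]=BC: continuation. acc=(acc<<6)|0x3C=0x1BC, pending=0
Byte[6]=41: 1-byte. pending=0, acc=0x0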